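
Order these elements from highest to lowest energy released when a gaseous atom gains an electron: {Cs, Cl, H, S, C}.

Cl, S, C, H, Cs

H is in period 1, group 1; C is in period 2, group 14; S is in period 3, group 16; Cl is in period 3, group 17; Cs is in period 6, group 1.
Adding an electron releases more energy for atoms nearer the top right (short of the noble gases).
These span different periods and groups, so the two trends combine.
H > Cs: they share group 1; the group trend gives H the larger value.
C > H: the two effects oppose for this pair; the across-period effect wins (122 vs 73 kJ/mol).
S > C: period and group pull opposite ways; the across-period shift dominates (200 vs 122 kJ/mol).
Cl > S: Cl lies to the right of S in period 3, so the across-period effect alone puts Cl higher.
Approximate values (kJ/mol): H 73, C 122, S 200, Cl 349, Cs 46.
So from highest to lowest: Cl > S > C > H > Cs.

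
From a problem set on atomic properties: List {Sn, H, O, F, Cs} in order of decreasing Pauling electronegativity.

F > O > H > Sn > Cs

Electronegativity increases across a period and decreases down a group, tracking effective nuclear charge and atomic size.
These span different periods and groups, so the two trends combine.
Sn > Cs: both effects reinforce here, so Sn is clearly the higher of the two.
H > Sn: period and group pull opposite ways; the down-group shift dominates (2.20 vs 1.96).
O > H: period and group pull opposite ways; the across-period shift dominates (3.44 vs 2.20).
F > O: both are in period 2; the period trend gives F the larger value.
For reference (Pauling): H 2.20, O 3.44, F 3.98, Sn 1.96, Cs 0.79.
So from highest to lowest: F > O > H > Sn > Cs.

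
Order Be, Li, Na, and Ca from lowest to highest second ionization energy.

IE_2 is the cost of taking one more electron from the +1 cation: Be⁺ still has 1 valence electron; Li⁺ is the bare [He] core; Na⁺ is the bare [Ne] core; Ca⁺ still has 1 valence electron.
Core electrons are held far more tightly than valence electrons, so Na and Li top the IE_2 order.
Valence configurations: Be⁺ [He]2s¹, Ca⁺ [Ar]4s¹.
Approximate IE_2 values (kJ/mol): Be 1757, Li 7298, Na 4562, Ca 1145.
So the second ionization energies run Ca < Be < Na < Li.

Ca < Be < Na < Li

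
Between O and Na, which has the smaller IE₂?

IE_2 is the cost of taking one more electron from the +1 cation: O⁺ still has 5 valence electrons; Na⁺ is the bare [Ne] core.
Breaking into a closed-shell core is much more expensive than removing a leftover valence electron — Na has the largest IE_2 here.
The numbers (kJ/mol): O 3388, Na 4562.
Putting it together, IE_2: O < Na.

O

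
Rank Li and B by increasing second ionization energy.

B < Li

The second ionization energy removes an electron from the +1 ion. For each element: Li⁺ is the bare [He] core; B⁺ still has 2 valence electrons.
Pulling an electron out of a noble-gas core costs far more than removing a remaining valence electron, so Li sits at the high end of IE_2.
Approximate IE_2 values (kJ/mol): Li 7298, B 2427.
Putting it together, IE_2: B < Li.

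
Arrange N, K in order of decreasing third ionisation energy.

Consider each +2 ion: N²⁺ still has 3 valence electrons; K²⁺ is already 1 electron into the core.
Usually core removal costs more than valence removal, but here the competition is close: a tightly held n=2 valence electron can cost more to remove than an n=3 core electron, so the actual values have to decide it.
The numbers (kJ/mol): N 4578, K 4420.
Putting it together, IE_3: K < N.

N > K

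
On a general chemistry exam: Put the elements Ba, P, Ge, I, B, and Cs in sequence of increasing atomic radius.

B is in period 2, group 13; P is in period 3, group 15; Ge is in period 4, group 14; I is in period 5, group 17; Cs is in period 6, group 1; Ba is in period 6, group 2.
Atomic radius shrinks across a period as nuclear charge pulls the same shell inward, and grows down a group as new shells are added.
These span different periods and groups, so the two trends combine.
P > B: period and group pull opposite ways; the down-group shift dominates (111 vs 85 pm).
Ge > P: relative to P, both the across-period and down-group shifts push Ge's atomic radius up.
I > Ge: the two effects oppose for this pair; the down-group effect wins (133 vs 121 pm).
Ba > I: relative to I, both the across-period and down-group shifts push Ba's atomic radius up.
Cs > Ba: both are in period 6; the period trend gives Cs the larger value.
Tabulated atomic radius (pm): B 85, P 111, Ge 121, I 133, Cs 232, Ba 196.
So from smallest to largest: B < P < Ge < I < Ba < Cs.

B, P, Ge, I, Ba, Cs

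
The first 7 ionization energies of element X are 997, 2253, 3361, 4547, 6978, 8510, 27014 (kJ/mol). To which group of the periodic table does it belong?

Group 16

Look for the largest jump between consecutive ionization energies: IE7/IE6 ≈ 3.2, far larger than any earlier ratio.
That jump marks the point where a core electron is being removed. So the atom has 6 valence electrons.
A main-group element with 6 valence electrons is in group 16.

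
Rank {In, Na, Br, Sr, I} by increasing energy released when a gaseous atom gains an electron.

Adding an electron releases more energy for atoms nearer the top right (short of the noble gases).
These span different periods and groups, so the two trends combine.
In > Sr: both are in period 5; the period trend gives In the larger value.
Na > In: the two effects oppose for this pair; the down-group effect wins (53 vs 29 kJ/mol).
I > Na: the two effects oppose for this pair; the across-period effect wins (295 vs 53 kJ/mol).
Br > I: Br sits above I in group 17, so the down-group effect alone puts Br higher.
For reference (kJ/mol): Na 53, Br 325, Sr 5, In 29, I 295.
So from lowest to highest: Sr < In < Na < I < Br.

Sr, In, Na, I, Br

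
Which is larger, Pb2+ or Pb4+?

Both ions have Z = 82 protons, but Pb4+ has lost more electrons, so its remaining electrons feel a larger effective nuclear charge per electron and are pulled in more tightly.
Higher positive charge → smaller ion, so Pb2+ > Pb4+.

Pb2+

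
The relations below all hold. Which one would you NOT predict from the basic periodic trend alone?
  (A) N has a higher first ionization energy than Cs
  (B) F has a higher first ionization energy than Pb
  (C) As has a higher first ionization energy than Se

The general trend: first ionization energy increases across a period and decreases down a group.
(A) N (period 2, group 15) vs Cs (period 6, group 1): the stated order agrees with the simple trend.
(B) F (period 2, group 17) vs Pb (period 6, group 14): the stated order agrees with the simple trend.
(C) As (period 4, group 15) vs Se (period 4, group 16): the stated order contradicts the simple trend.
The exception is (C): Se (4p⁴) ionizes more easily than half-filled As (4p³).

(C)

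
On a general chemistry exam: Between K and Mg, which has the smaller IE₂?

After 1 electron has been removed, what remains? K⁺ is the bare [Ar] core; Mg⁺ still has 1 valence electron.
Pulling an electron out of a noble-gas core costs far more than removing a remaining valence electron, so K sits at the high end of IE_2.
Tabulated IE_2 (kJ/mol): K 3052, Mg 1451.
Hence IE_2: Mg < K.

Mg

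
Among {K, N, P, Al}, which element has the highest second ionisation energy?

IE_2 is the cost of taking one more electron from the +1 cation: K⁺ is the bare [Ar] core; N⁺ still has 4 valence electrons; P⁺ still has 4 valence electrons; Al⁺ still has 2 valence electrons.
Core electrons are held far more tightly than valence electrons, so K tops the IE_2 order.
Valence configurations: N⁺ [He]2s²2p², P⁺ [Ne]3s²3p², Al⁺ [Ne]3s².
Tabulated IE_2 (kJ/mol): K 3052, N 2856, P 1907, Al 1817.
Overall IE_2 order: Al < P < N < K.

K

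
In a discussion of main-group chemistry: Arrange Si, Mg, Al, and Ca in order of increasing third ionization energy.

Al, Si, Ca, Mg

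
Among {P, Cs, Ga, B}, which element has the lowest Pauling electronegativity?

B is in period 2, group 13; P is in period 3, group 15; Ga is in period 4, group 13; Cs is in period 6, group 1.
Atoms toward the upper right of the periodic table pull bonding electrons most strongly.
Here both period and group differ, so the two effects have to be weighed against each other.
Ga > Cs: both effects reinforce here, so Ga is clearly the higher of the two.
B > Ga: B sits above Ga in group 13, so the down-group effect alone puts B higher.
P > B: the two effects oppose for this pair; the across-period effect wins (2.19 vs 2.04).
Tabulated electronegativity (Pauling): B 2.04, P 2.19, Ga 1.81, Cs 0.79.
The lowest Pauling electronegativity among these belongs to Cs.

Cs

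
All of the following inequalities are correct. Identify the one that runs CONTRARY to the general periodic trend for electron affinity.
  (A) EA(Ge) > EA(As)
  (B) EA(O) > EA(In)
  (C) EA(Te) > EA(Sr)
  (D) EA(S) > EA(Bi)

The general trend: electron affinity increases across a period and decreases down a group.
(A) Ge (period 4, group 14) vs As (period 4, group 15): the stated order contradicts the simple trend.
(B) O (period 2, group 16) vs In (period 5, group 13): the stated order agrees with the simple trend.
(C) Te (period 5, group 16) vs Sr (period 5, group 2): the stated order agrees with the simple trend.
(D) S (period 3, group 16) vs Bi (period 6, group 15): the stated order agrees with the simple trend.
The exception is (A): adding an electron to As's half-filled 4p³ is unfavourable, so Ge (4p²) has the more exothermic EA.

(A)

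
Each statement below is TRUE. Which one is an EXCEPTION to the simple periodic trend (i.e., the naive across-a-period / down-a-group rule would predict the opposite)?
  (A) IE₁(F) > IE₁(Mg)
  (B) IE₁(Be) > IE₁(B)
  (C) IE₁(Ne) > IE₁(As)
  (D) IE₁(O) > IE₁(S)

The general trend: first ionisation energy increases across a period and decreases down a group.
(A) F (period 2, group 17) vs Mg (period 3, group 2): the stated order agrees with the simple trend.
(B) Be (period 2, group 2) vs B (period 2, group 13): the stated order contradicts the simple trend.
(C) Ne (period 2, group 18) vs As (period 4, group 15): the stated order agrees with the simple trend.
(D) O (period 2, group 16) vs S (period 3, group 16): the stated order agrees with the simple trend.
The exception is (B): removing B's lone 2p electron is easier than breaking Be's filled 2s².

(B)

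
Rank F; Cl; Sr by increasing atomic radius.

F < Cl < Sr

F is in period 2, group 17; Cl is in period 3, group 17; Sr is in period 5, group 2.
Moving right in a period, electrons are added to the same shell under a stronger nuclear pull, so atoms get smaller; moving down, a new shell is opened and atoms get larger.
These span different periods and groups, so the two trends combine.
Cl > F: they share group 17; the group trend gives Cl the larger value.
Sr > Cl: relative to Cl, both the across-period and down-group shifts push Sr's atomic radius up.
For reference (pm): F 64, Cl 99, Sr 185.
So from smallest to largest: F < Cl < Sr.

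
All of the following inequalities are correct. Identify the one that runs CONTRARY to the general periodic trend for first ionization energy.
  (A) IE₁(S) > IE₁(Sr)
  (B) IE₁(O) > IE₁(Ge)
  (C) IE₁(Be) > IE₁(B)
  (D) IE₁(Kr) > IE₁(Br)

The general trend: first ionization energy increases across a period and decreases down a group.
(A) S (period 3, group 16) vs Sr (period 5, group 2): the stated order agrees with the simple trend.
(B) O (period 2, group 16) vs Ge (period 4, group 14): the stated order agrees with the simple trend.
(C) Be (period 2, group 2) vs B (period 2, group 13): the stated order contradicts the simple trend.
(D) Kr (period 4, group 18) vs Br (period 4, group 17): the stated order agrees with the simple trend.
The exception is (C): removing B's lone 2p electron is easier than breaking Be's filled 2s².

(C)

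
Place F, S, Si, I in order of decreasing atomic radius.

Radius decreases left→right (rising Z_eff, same n) and increases top→bottom (higher n).
These span different periods and groups, so the two trends combine.
S > F: relative to F, both the across-period and down-group shifts push S's atomic radius up.
Si > S: Si lies to the left of S in period 3, so the across-period effect alone puts Si larger.
I > Si: period and group pull opposite ways; the down-group shift dominates (133 vs 116 pm).
Approximate values (pm): F 64, Si 116, S 103, I 133.
So from largest to smallest: I > Si > S > F.

I > Si > S > F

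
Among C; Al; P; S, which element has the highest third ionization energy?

Consider each +2 ion: C²⁺ still has 2 valence electrons; Al²⁺ still has 1 valence electron; P²⁺ still has 3 valence electrons; S²⁺ still has 4 valence electrons.
All are still removing valence electrons, so compare the +2 ions as you would atoms: IE_3 generally rises across a period (higher Z_eff) and falls down a group (larger shell), subject to the usual subshell exceptions.
Valence configurations: C²⁺ [He]2s², Al²⁺ [Ne]3s¹, P²⁺ [Ne]3s²3p¹, S²⁺ [Ne]3s²3p².
The numbers (kJ/mol): C 4620, Al 2745, P 2914, S 3357.
Overall IE_3 order: Al < P < S < C.

C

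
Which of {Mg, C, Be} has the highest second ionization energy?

C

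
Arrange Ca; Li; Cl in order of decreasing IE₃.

Li > Ca > Cl

The third ionization energy removes an electron from the +2 ion. For each element: Ca²⁺ is the bare [Ar] core; Li²⁺ is already 1 electron into the core; Cl²⁺ still has 5 valence electrons.
Core electrons are held far more tightly than valence electrons, so Ca and Li top the IE_3 order.
Approximate IE_3 values (kJ/mol): Ca 4912, Li 11815, Cl 3822.
Hence IE_3: Cl < Ca < Li.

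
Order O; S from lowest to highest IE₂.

The second ionization energy removes an electron from the +1 ion. For each element: O⁺ still has 5 valence electrons; S⁺ still has 5 valence electrons.
All are still removing valence electrons, so compare the +1 ions as you would atoms: IE_2 generally rises across a period (higher Z_eff) and falls down a group (larger shell), subject to the usual subshell exceptions.
Valence configurations: O⁺ [He]2s²2p³, S⁺ [Ne]3s²3p³.
Tabulated IE_2 (kJ/mol): O 3388, S 2252.
Putting it together, IE_2: S < O.

S < O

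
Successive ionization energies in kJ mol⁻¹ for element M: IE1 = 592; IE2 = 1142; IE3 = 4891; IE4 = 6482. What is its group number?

Group 2

Look for the largest jump between consecutive ionization energies: IE3/IE2 ≈ 4.3, far larger than any earlier ratio.
That jump marks the point where a core electron is being removed. So the atom has 2 valence electrons.
A main-group element with 2 valence electrons is in group 2.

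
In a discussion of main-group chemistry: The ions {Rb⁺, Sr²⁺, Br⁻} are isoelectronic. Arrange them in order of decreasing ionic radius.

All of these have 36 electrons, so size is governed by nuclear charge alone: the more protons, the stronger the pull on the same electron cloud, and the smaller the ion.
Nuclear charges: Sr²⁺ (Z=38), Rb⁺ (Z=37), Br⁻ (Z=35).
Largest to smallest: Br⁻ > Rb⁺ > Sr²⁺.

Br⁻ > Rb⁺ > Sr²⁺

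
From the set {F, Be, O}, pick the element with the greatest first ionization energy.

F

Be is in period 2, group 2; O is in period 2, group 16; F is in period 2, group 17.
Across a period the outer electron is held more tightly (higher IE₁); down a group it sits in a higher shell, more shielded, and comes off more easily.
All lie in period 2, so first ionization energy increases left to right.
The greatest first ionization energy among these belongs to F.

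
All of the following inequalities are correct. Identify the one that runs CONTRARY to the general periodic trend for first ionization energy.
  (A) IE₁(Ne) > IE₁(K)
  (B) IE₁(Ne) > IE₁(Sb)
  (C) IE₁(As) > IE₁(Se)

(C)

The general trend: first ionization energy increases across a period and decreases down a group.
(A) Ne (period 2, group 18) vs K (period 4, group 1): the stated order agrees with the simple trend.
(B) Ne (period 2, group 18) vs Sb (period 5, group 15): the stated order agrees with the simple trend.
(C) As (period 4, group 15) vs Se (period 4, group 16): the stated order contradicts the simple trend.
The exception is (C): Se (4p⁴) ionizes more easily than half-filled As (4p³).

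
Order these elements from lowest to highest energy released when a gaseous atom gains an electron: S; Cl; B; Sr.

B is in period 2, group 13; S is in period 3, group 16; Cl is in period 3, group 17; Sr is in period 5, group 2.
Electron affinity generally becomes more exothermic across a period toward the halogens and less exothermic down a group.
These span different periods and groups, so the two trends combine.
B > Sr: relative to Sr, both the across-period and down-group shifts push B's electron affinity up.
S > B: period and group pull opposite ways; the across-period shift dominates (200 vs 27 kJ/mol).
Cl > S: both are in period 3; the period trend gives Cl the larger value.
For reference (kJ/mol): B 27, S 200, Cl 349, Sr 5.
So from lowest to highest: Sr < B < S < Cl.

Sr < B < S < Cl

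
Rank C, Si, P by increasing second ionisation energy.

Si, P, C

Consider each +1 ion: C⁺ still has 3 valence electrons; Si⁺ still has 3 valence electrons; P⁺ still has 4 valence electrons.
All are still removing valence electrons, so compare the +1 ions as you would atoms: IE_2 generally rises across a period (higher Z_eff) and falls down a group (larger shell), subject to the usual subshell exceptions.
Valence configurations: C⁺ [He]2s²2p¹, Si⁺ [Ne]3s²3p¹, P⁺ [Ne]3s²3p².
Tabulated IE_2 (kJ/mol): C 2353, Si 1577, P 1907.
Putting it together, IE_2: Si < P < C.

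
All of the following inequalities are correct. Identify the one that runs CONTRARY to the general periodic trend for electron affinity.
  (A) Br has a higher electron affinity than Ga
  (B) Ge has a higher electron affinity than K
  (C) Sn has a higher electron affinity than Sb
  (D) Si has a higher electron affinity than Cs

(C)

The general trend: electron affinity increases across a period and decreases down a group.
(A) Br (period 4, group 17) vs Ga (period 4, group 13): the stated order agrees with the simple trend.
(B) Ge (period 4, group 14) vs K (period 4, group 1): the stated order agrees with the simple trend.
(C) Sn (period 5, group 14) vs Sb (period 5, group 15): the stated order contradicts the simple trend.
(D) Si (period 3, group 14) vs Cs (period 6, group 1): the stated order agrees with the simple trend.
The exception is (C): adding an electron to Sb's half-filled 5p³ is unfavourable, so Sn has the more exothermic EA.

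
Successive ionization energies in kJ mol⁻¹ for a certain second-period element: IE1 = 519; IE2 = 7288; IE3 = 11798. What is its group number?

Group 1

Look for the largest jump between consecutive ionization energies: IE2/IE1 ≈ 14.0, far larger than any earlier ratio.
That jump marks the point where a core electron is being removed. So the atom has 1 valence electron.
A main-group element with 1 valence electron is in group 1.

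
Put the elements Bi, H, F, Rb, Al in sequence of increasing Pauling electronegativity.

Smaller atoms with higher effective nuclear charge are more electronegative.
Neither a single period nor a single group — weigh both effects.
Al > Rb: relative to Rb, both the across-period and down-group shifts push Al's electronegativity up.
Bi > Al: the two effects oppose for this pair; the across-period effect wins (2.02 vs 1.61).
H > Bi: the two effects oppose for this pair; the down-group effect wins (2.20 vs 2.02).
F > H: period and group pull opposite ways; the across-period shift dominates (3.98 vs 2.20).
Tabulated electronegativity (Pauling): H 2.20, F 3.98, Al 1.61, Rb 0.82, Bi 2.02.
So from lowest to highest: Rb < Al < Bi < H < F.

Rb < Al < Bi < H < F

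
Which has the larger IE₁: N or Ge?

N

N is in period 2, group 15; Ge is in period 4, group 14.
Removing the outermost electron gets harder across a period and easier down a group.
These span different periods and groups, so the two trends combine.
N > Ge: relative to Ge, both the across-period and down-group shifts push N's first ionization energy up.
Approximate values (kJ/mol): N 1402, Ge 762.
So N has the larger IE₁ (N > Ge).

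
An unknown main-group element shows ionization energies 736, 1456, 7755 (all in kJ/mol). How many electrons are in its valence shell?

Look for the largest jump between consecutive ionization energies: IE3/IE2 ≈ 5.3, far larger than any earlier ratio.
That jump marks the point where a core electron is being removed. So the atom has 2 valence electrons.

2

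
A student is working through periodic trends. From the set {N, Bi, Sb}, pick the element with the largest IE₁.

N

Across a period the outer electron is held more tightly (higher IE₁); down a group it sits in a higher shell, more shielded, and comes off more easily.
All are in group 15, so first ionization energy increases up the group.
The largest IE₁ among these belongs to N.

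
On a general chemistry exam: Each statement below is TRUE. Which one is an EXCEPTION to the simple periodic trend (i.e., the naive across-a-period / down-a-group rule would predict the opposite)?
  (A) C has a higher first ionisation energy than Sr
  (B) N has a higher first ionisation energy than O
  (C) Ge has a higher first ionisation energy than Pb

The general trend: first ionisation energy increases across a period and decreases down a group.
(A) C (period 2, group 14) vs Sr (period 5, group 2): the stated order agrees with the simple trend.
(B) N (period 2, group 15) vs O (period 2, group 16): the stated order contradicts the simple trend.
(C) Ge (period 4, group 14) vs Pb (period 6, group 14): the stated order agrees with the simple trend.
The exception is (B): pairing an electron in O's 2p⁴ costs repulsion energy, so O ionizes more easily than half-filled N (2p³).

(B)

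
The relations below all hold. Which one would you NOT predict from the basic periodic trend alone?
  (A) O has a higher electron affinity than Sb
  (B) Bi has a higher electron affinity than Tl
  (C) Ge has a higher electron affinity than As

(C)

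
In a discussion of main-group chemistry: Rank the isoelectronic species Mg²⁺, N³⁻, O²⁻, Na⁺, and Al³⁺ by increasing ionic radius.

All of these have 10 electrons, so size is governed by nuclear charge alone: the more protons, the stronger the pull on the same electron cloud, and the smaller the ion.
Nuclear charges: Al³⁺ (Z=13), Mg²⁺ (Z=12), Na⁺ (Z=11), O²⁻ (Z=8), N³⁻ (Z=7).
Smallest to largest: Al³⁺ < Mg²⁺ < Na⁺ < O²⁻ < N³⁻.

Al³⁺ < Mg²⁺ < Na⁺ < O²⁻ < N³⁻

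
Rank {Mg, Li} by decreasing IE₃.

The third ionization energy removes an electron from the +2 ion. For each element: Mg²⁺ is the bare [Ne] core; Li²⁺ is already 1 electron into the core.
All of these are removing an electron from a noble-gas core or deeper; the smaller core (lower principal quantum number) is held far more tightly, and within a period the higher nuclear charge binds the same core more tightly.
Approximate IE_3 values (kJ/mol): Mg 7733, Li 11815.
Hence IE_3: Mg < Li.

Li, Mg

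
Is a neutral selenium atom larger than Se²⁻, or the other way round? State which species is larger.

Se²⁻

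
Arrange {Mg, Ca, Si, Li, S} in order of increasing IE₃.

Si < S < Ca < Mg < Li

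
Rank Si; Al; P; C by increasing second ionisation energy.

After 1 electron has been removed, what remains? Si⁺ still has 3 valence electrons; Al⁺ still has 2 valence electrons; P⁺ still has 4 valence electrons; C⁺ still has 3 valence electrons.
All are still removing valence electrons, so compare the +1 ions as you would atoms: IE_2 generally rises across a period (higher Z_eff) and falls down a group (larger shell), subject to the usual subshell exceptions.
Valence configurations: Si⁺ [Ne]3s²3p¹, Al⁺ [Ne]3s², P⁺ [Ne]3s²3p², C⁺ [He]2s²2p¹.
Si⁺ loses a lone 3p electron whereas Al⁺ must break into a filled 3s² pair, so IE_2(Al) > IE_2(Si) even though Si has the higher nuclear charge.
The numbers (kJ/mol): Si 1577, Al 1817, P 1907, C 2353.
Overall IE_2 order: Si < Al < P < C.

Si < Al < P < C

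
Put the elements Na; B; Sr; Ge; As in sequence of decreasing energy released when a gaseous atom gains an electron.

Atoms with high Z_eff and room in the valence shell (especially the halogens) have the most exothermic electron affinities.
These span different periods and groups, so the two trends combine.
B > Sr: both effects reinforce here, so B is clearly the higher of the two.
Na > B: this pair runs against the simple trend — see the exception note.
As > Na: period and group pull opposite ways; the across-period shift dominates (78 vs 53 kJ/mol).
Ge > As: this pair runs against the simple trend — see the exception note.
Note the exception: Na has a higher electron affinity than B, contrary to the simple trend — B's ns²np¹ configuration gives only a small electron affinity — the sparsely filled np subshell binds an added electron weakly.
Note the exception: Ge has a higher electron affinity than As, contrary to the simple trend — adding an electron to As's half-filled 4p³ is unfavourable, so Ge (4p²) has the more exothermic EA.
Approximate values (kJ/mol): B 27, Na 53, Ge 119, As 78, Sr 5.
So from highest to lowest: Ge > As > Na > B > Sr.

Ge > As > Na > B > Sr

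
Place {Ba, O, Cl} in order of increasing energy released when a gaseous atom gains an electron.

Ba, O, Cl

O is in period 2, group 16; Cl is in period 3, group 17; Ba is in period 6, group 2.
Atoms with high Z_eff and room in the valence shell (especially the halogens) have the most exothermic electron affinities.
Neither a single period nor a single group — weigh both effects.
O > Ba: both effects reinforce here, so O is clearly the higher of the two.
Cl > O: the two effects oppose for this pair; the across-period effect wins (349 vs 141 kJ/mol).
For reference (kJ/mol): O 141, Cl 349, Ba 14.
So from lowest to highest: Ba < O < Cl.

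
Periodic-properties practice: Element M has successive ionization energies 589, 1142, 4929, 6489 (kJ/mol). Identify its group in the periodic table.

Look for the largest jump between consecutive ionization energies: IE3/IE2 ≈ 4.3, far larger than any earlier ratio.
That jump marks the point where a core electron is being removed. So the atom has 2 valence electrons.
A main-group element with 2 valence electrons is in group 2.

Group 2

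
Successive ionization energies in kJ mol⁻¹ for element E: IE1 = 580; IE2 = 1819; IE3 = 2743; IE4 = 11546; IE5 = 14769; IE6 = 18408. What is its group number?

Look for the largest jump between consecutive ionization energies: IE4/IE3 ≈ 4.2, far larger than any earlier ratio.
That jump marks the point where a core electron is being removed. So the atom has 3 valence electrons.
A main-group element with 3 valence electrons is in group 13.

Group 13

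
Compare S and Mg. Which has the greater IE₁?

Mg is in period 3, group 2; S is in period 3, group 16.
Removing the outermost electron gets harder across a period and easier down a group.
All lie in period 3, so first ionization energy increases left to right.
So S has the greater IE₁ (S > Mg).

S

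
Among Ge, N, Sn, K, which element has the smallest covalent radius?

N

Moving right in a period, electrons are added to the same shell under a stronger nuclear pull, so atoms get smaller; moving down, a new shell is opened and atoms get larger.
These span different periods and groups, so the two trends combine.
Ge > N: both effects reinforce here, so Ge is clearly the larger of the two.
Sn > Ge: they share group 14; the group trend gives Sn the larger value.
K > Sn: the two effects oppose for this pair; the across-period effect wins (196 vs 140 pm).
For reference (pm): N 71, K 196, Ge 121, Sn 140.
The smallest covalent radius among these belongs to N.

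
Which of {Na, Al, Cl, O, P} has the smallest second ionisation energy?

Al

IE_2 is the cost of taking one more electron from the +1 cation: Na⁺ is the bare [Ne] core; Al⁺ still has 2 valence electrons; Cl⁺ still has 6 valence electrons; O⁺ still has 5 valence electrons; P⁺ still has 4 valence electrons.
Pulling an electron out of a noble-gas core costs far more than removing a remaining valence electron, so Na sits at the high end of IE_2.
Valence configurations: Al⁺ [Ne]3s², Cl⁺ [Ne]3s²3p⁴, O⁺ [He]2s²2p³, P⁺ [Ne]3s²3p².
The numbers (kJ/mol): Na 4562, Al 1817, Cl 2298, O 3388, P 1907.
Putting it together, IE_2: Al < P < Cl < O < Na.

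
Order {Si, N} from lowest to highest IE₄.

Si < N

IE_4 is the cost of taking one more electron from the +3 cation: Si³⁺ still has 1 valence electron; N³⁺ still has 2 valence electrons.
All are still removing valence electrons, so compare the +3 ions as you would atoms: IE_4 generally rises across a period (higher Z_eff) and falls down a group (larger shell), subject to the usual subshell exceptions.
Valence configurations: Si³⁺ [Ne]3s¹, N³⁺ [He]2s².
The numbers (kJ/mol): Si 4356, N 7475.
So the fourth ionization energies run Si < N.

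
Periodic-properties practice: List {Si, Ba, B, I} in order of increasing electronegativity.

Ba, Si, B, I

B is in period 2, group 13; Si is in period 3, group 14; I is in period 5, group 17; Ba is in period 6, group 2.
EN rises left→right (higher Z_eff, smaller atoms) and falls top→bottom (larger, more shielded atoms).
Neither a single period nor a single group — weigh both effects.
Si > Ba: relative to Ba, both the across-period and down-group shifts push Si's electronegativity up.
B > Si: the two effects oppose for this pair; the down-group effect wins (2.04 vs 1.90).
I > B: the two effects oppose for this pair; the across-period effect wins (2.66 vs 2.04).
Approximate values (Pauling): B 2.04, Si 1.90, I 2.66, Ba 0.89.
So from lowest to highest: Ba < Si < B < I.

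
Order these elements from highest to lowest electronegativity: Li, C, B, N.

N > C > B > Li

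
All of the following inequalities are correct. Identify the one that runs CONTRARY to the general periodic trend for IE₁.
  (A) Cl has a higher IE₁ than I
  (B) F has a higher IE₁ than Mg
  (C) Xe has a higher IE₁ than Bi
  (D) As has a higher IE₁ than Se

(D)

The general trend: IE₁ increases across a period and decreases down a group.
(A) Cl (period 3, group 17) vs I (period 5, group 17): the stated order agrees with the simple trend.
(B) F (period 2, group 17) vs Mg (period 3, group 2): the stated order agrees with the simple trend.
(C) Xe (period 5, group 18) vs Bi (period 6, group 15): the stated order agrees with the simple trend.
(D) As (period 4, group 15) vs Se (period 4, group 16): the stated order contradicts the simple trend.
The exception is (D): Se (4p⁴) ionizes more easily than half-filled As (4p³).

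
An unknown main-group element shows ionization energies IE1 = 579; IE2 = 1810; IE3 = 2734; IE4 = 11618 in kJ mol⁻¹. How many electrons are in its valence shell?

3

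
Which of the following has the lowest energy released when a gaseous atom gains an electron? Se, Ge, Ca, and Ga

Ca

Ca is in period 4, group 2; Ga is in period 4, group 13; Ge is in period 4, group 14; Se is in period 4, group 16.
EA tends to increase across a period and decrease down a group, though the pattern is less regular than for IE or radius.
All lie in period 4, so electron affinity increases left to right.
The lowest energy released when a gaseous atom gains an electron among these belongs to Ca.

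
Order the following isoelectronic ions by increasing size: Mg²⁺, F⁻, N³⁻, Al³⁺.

Al³⁺ < Mg²⁺ < F⁻ < N³⁻

All of these have 10 electrons, so size is governed by nuclear charge alone: the more protons, the stronger the pull on the same electron cloud, and the smaller the ion.
Nuclear charges: Al³⁺ (Z=13), Mg²⁺ (Z=12), F⁻ (Z=9), N³⁻ (Z=7).
Smallest to largest: Al³⁺ < Mg²⁺ < F⁻ < N³⁻.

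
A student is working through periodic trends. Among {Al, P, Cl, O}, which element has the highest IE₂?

O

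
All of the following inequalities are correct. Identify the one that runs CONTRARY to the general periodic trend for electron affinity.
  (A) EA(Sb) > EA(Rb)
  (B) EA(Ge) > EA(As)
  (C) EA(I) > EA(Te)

The general trend: electron affinity increases across a period and decreases down a group.
(A) Sb (period 5, group 15) vs Rb (period 5, group 1): the stated order agrees with the simple trend.
(B) Ge (period 4, group 14) vs As (period 4, group 15): the stated order contradicts the simple trend.
(C) I (period 5, group 17) vs Te (period 5, group 16): the stated order agrees with the simple trend.
The exception is (B): adding an electron to As's half-filled 4p³ is unfavourable, so Ge (4p²) has the more exothermic EA.

(B)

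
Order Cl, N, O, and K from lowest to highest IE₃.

Consider each +2 ion: Cl²⁺ still has 5 valence electrons; N²⁺ still has 3 valence electrons; O²⁺ still has 4 valence electrons; K²⁺ is already 1 electron into the core.
Usually core removal costs more than valence removal, but here the competition is close: a tightly held n=2 valence electron can cost more to remove than an n=3 core electron, so the actual values have to decide it.
Valence configurations: Cl²⁺ [Ne]3s²3p³, N²⁺ [He]2s²2p¹, O²⁺ [He]2s²2p².
Approximate IE_3 values (kJ/mol): Cl 3822, N 4578, O 5300, K 4420.
So the third ionization energies run Cl < K < N < O.

Cl < K < N < O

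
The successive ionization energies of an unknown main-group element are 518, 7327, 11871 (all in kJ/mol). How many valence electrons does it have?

1

Look for the largest jump between consecutive ionization energies: IE2/IE1 ≈ 14.1, far larger than any earlier ratio.
That jump marks the point where a core electron is being removed. So the atom has 1 valence electron.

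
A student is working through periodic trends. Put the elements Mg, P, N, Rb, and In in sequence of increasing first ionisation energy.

First ionization energy rises across a period (greater Z_eff holds electrons more tightly) and falls down a group (valence electrons are farther from the nucleus).
Neither a single period nor a single group — weigh both effects.
In > Rb: In lies to the right of Rb in period 5, so the across-period effect alone puts In higher.
Mg > In: period and group pull opposite ways; the down-group shift dominates (738 vs 558 kJ/mol).
P > Mg: P lies to the right of Mg in period 3, so the across-period effect alone puts P higher.
N > P: they share group 15; the group trend gives N the larger value.
Tabulated first ionization energy (kJ/mol): N 1402, Mg 738, P 1012, Rb 403, In 558.
So from lowest to highest: Rb < In < Mg < P < N.

Rb < In < Mg < P < N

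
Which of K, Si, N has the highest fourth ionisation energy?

After 3 electrons have been removed, what remains? K³⁺ is already 2 electrons into the core; Si³⁺ still has 1 valence electron; N³⁺ still has 2 valence electrons.
Usually core removal costs more than valence removal, but here the competition is close: a tightly held n=2 valence electron can cost more to remove than an n=3 core electron, so the actual values have to decide it.
Valence configurations: Si³⁺ [Ne]3s¹, N³⁺ [He]2s².
Tabulated IE_4 (kJ/mol): K 5877, Si 4356, N 7475.
Putting it together, IE_4: Si < K < N.

N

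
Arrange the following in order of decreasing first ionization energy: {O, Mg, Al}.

O > Mg > Al

Removing the outermost electron gets harder across a period and easier down a group.
Here both period and group differ, so the two effects have to be weighed against each other.
Mg > Al: this pair runs against the simple trend — see the exception note.
O > Mg: relative to Mg, both the across-period and down-group shifts push O's first ionization energy up.
Note the exception: Mg has a higher first ionization energy than Al, contrary to the simple trend — Al's single 3p electron is easier to remove than one from Mg's filled 3s².
Tabulated first ionization energy (kJ/mol): O 1314, Mg 738, Al 578.
So from highest to lowest: O > Mg > Al.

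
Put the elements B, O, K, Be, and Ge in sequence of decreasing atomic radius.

Be is in period 2, group 2; B is in period 2, group 13; O is in period 2, group 16; K is in period 4, group 1; Ge is in period 4, group 14.
Moving right in a period, electrons are added to the same shell under a stronger nuclear pull, so atoms get smaller; moving down, a new shell is opened and atoms get larger.
These span different periods and groups, so the two trends combine.
B > O: B lies to the left of O in period 2, so the across-period effect alone puts B larger.
Be > B: both are in period 2; the period trend gives Be the larger value.
Ge > Be: period and group pull opposite ways; the down-group shift dominates (121 vs 102 pm).
K > Ge: both are in period 4; the period trend gives K the larger value.
Approximate values (pm): Be 102, B 85, O 63, K 196, Ge 121.
So from largest to smallest: K > Ge > Be > B > O.

K, Ge, Be, B, O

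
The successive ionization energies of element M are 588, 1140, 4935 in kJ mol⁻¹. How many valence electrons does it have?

Look for the largest jump between consecutive ionization energies: IE3/IE2 ≈ 4.3, far larger than any earlier ratio.
That jump marks the point where a core electron is being removed. So the atom has 2 valence electrons.

2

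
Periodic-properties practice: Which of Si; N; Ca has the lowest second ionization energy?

Consider each +1 ion: Si⁺ still has 3 valence electrons; N⁺ still has 4 valence electrons; Ca⁺ still has 1 valence electron.
All are still removing valence electrons, so compare the +1 ions as you would atoms: IE_2 generally rises across a period (higher Z_eff) and falls down a group (larger shell), subject to the usual subshell exceptions.
Valence configurations: Si⁺ [Ne]3s²3p¹, N⁺ [He]2s²2p², Ca⁺ [Ar]4s¹.
Approximate IE_2 values (kJ/mol): Si 1577, N 2856, Ca 1145.
So the second ionization energies run Ca < Si < N.

Ca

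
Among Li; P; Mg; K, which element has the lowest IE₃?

P

Consider each +2 ion: Li²⁺ is already 1 electron into the core; P²⁺ still has 3 valence electrons; Mg²⁺ is the bare [Ne] core; K²⁺ is already 1 electron into the core.
Pulling an electron out of a noble-gas core costs far more than removing a remaining valence electron, so K, Mg and Li sit at the high end of IE_3.
Tabulated IE_3 (kJ/mol): Li 11815, P 2914, Mg 7733, K 4420.
Overall IE_3 order: P < K < Mg < Li.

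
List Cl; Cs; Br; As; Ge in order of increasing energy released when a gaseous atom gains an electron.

Cl is in period 3, group 17; Ge is in period 4, group 14; As is in period 4, group 15; Br is in period 4, group 17; Cs is in period 6, group 1.
Electron affinity generally becomes more exothermic across a period toward the halogens and less exothermic down a group.
Here both period and group differ, so the two effects have to be weighed against each other.
As > Cs: relative to Cs, both the across-period and down-group shifts push As's electron affinity up.
Ge > As: this pair runs against the simple trend — see the exception note.
Br > Ge: both are in period 4; the period trend gives Br the larger value.
Cl > Br: Cl sits above Br in group 17, so the down-group effect alone puts Cl higher.
Note the exception: Ge has a higher electron affinity than As, contrary to the simple trend — adding an electron to As's half-filled 4p³ is unfavourable, so Ge (4p²) has the more exothermic EA.
Approximate values (kJ/mol): Cl 349, Ge 119, As 78, Br 325, Cs 46.
So from lowest to highest: Cs < As < Ge < Br < Cl.

Cs < As < Ge < Br < Cl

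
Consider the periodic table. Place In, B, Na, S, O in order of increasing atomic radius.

Atomic radius shrinks across a period as nuclear charge pulls the same shell inward, and grows down a group as new shells are added.
These span different periods and groups, so the two trends combine.
B > O: B lies to the left of O in period 2, so the across-period effect alone puts B larger.
S > B: period and group pull opposite ways; the down-group shift dominates (103 vs 85 pm).
In > S: relative to S, both the across-period and down-group shifts push In's atomic radius up.
Na > In: period and group pull opposite ways; the across-period shift dominates (155 vs 142 pm).
Approximate values (pm): B 85, O 63, Na 155, S 103, In 142.
So from smallest to largest: O < B < S < In < Na.

O < B < S < In < Na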